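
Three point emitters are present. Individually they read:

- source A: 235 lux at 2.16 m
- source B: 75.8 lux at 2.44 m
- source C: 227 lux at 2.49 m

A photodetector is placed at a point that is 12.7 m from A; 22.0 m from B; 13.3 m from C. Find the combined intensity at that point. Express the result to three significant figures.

By superposition, sum each source's inverse-square contribution:
A: 235 × (2.16/12.7)² = 6.798 lux
B: 75.8 × (2.44/22.0)² = 0.9324 lux
C: 227 × (2.49/13.3)² = 7.956 lux
Total = 6.798 + 0.9324 + 7.956 = 15.69 lux.

15.7 lux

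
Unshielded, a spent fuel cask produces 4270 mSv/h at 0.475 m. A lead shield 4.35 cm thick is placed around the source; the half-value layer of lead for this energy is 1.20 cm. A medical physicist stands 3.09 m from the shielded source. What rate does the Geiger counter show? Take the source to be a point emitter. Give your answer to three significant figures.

Distance alone: (0.475/3.09)² = 0.02363, so 4270 × 0.02363 = 100.9 mSv/h.
Shield: 4.35/1.20 = 3.625 half-value layers → attenuation 2^(−3.625) = 0.08105.
Combined: 100.9 × 0.08105 = 8.178 mSv/h.

8.18 mSv/h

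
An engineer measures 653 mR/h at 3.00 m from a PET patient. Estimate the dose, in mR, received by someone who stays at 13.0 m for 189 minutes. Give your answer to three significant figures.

Applying the 1/r² law, rate at 13.0 m:
653 × (3.00/13.0)² = 653 × 0.05325 = 34.77 mR/h.
Dose = rate × time = 34.77 mR/h × 3.150 h = 109.5 mR.

110 mR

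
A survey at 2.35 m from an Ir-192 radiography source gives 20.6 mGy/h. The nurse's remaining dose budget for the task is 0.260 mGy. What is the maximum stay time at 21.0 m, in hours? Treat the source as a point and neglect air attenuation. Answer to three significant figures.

1.01 h

Using I₁d₁² = I₂d₂², rate at 21.0 m:
(2.35/21.0)² = 0.01252, so 20.6 × 0.01252 = 0.2579 mGy/h.
Stay time = 0.260 mGy ÷ 0.2579 mGy/h = 1.008 h.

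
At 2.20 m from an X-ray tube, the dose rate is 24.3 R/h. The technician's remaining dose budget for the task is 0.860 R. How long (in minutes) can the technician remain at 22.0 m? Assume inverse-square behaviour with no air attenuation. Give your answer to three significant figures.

By the inverse-square law, rate at 22.0 m:
(2.20/22.0)² = 0.01000, so 24.3 × 0.01000 = 0.2430 R/h.
Stay time = 0.860 R ÷ 0.2430 R/h = 3.539 h = 212.3 min.

212 min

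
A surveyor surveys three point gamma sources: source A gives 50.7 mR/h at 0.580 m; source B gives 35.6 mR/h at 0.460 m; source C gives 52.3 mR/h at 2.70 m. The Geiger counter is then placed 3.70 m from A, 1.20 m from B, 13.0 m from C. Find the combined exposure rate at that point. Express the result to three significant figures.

8.73 mR/h

By superposition, sum each source's inverse-square contribution:
A: 50.7 × (0.580/3.70)² = 1.246 mR/h
B: 35.6 × (0.460/1.20)² = 5.231 mR/h
C: 52.3 × (2.70/13.0)² = 2.256 mR/h
Total = 1.246 + 5.231 + 2.256 = 8.733 mR/h.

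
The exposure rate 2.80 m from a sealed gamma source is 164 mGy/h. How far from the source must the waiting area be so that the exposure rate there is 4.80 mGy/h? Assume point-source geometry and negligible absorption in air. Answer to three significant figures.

Since intensity falls as 1/r², d₂ = d₁·√(I₁/I₂).
I₁/I₂ = 164/4.80 = 34.17, so d₂ = 2.80 × √34.17 = 16.37 m.

16.4 m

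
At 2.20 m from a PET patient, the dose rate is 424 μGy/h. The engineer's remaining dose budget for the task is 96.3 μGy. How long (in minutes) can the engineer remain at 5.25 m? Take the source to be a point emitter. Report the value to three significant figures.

Applying the 1/r² law, rate at 5.25 m:
(2.20/5.25)² = 0.1756, so 424 × 0.1756 = 74.45 μGy/h.
Stay time = 96.3 μGy ÷ 74.45 μGy/h = 1.293 h = 77.58 min.

77.6 min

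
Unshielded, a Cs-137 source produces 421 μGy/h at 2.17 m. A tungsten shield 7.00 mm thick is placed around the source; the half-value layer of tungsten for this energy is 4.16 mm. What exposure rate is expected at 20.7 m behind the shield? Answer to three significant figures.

Distance alone: (2.17/20.7)² = 0.01099, so 421 × 0.01099 = 4.627 μGy/h.
Shield: 7.00/4.16 = 1.683 half-value layers → attenuation 2^(−1.683) = 0.3114.
Combined: 4.627 × 0.3114 = 1.441 μGy/h.

1.44 μGy/h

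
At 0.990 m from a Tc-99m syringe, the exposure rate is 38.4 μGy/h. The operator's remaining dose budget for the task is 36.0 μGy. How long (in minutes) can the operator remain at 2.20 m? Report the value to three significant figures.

278 min

Applying the 1/r² law, rate at 2.20 m:
38.4 × (0.990/2.20)² = 38.4 × 0.2025 = 7.776 μGy/h.
Stay time = 36.0 μGy ÷ 7.776 μGy/h = 4.630 h = 277.8 min.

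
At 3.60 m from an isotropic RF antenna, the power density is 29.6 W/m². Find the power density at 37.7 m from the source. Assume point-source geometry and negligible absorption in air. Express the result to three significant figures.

Since intensity falls as 1/r², the rate at 37.7 m is
(3.60/37.7)² = 0.009118, so 29.6 × 0.009118 = 0.2699 W/m².

0.270 W/m²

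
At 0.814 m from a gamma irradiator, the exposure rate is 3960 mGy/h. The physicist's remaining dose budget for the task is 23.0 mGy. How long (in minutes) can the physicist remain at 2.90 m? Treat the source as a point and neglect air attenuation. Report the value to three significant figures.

4.42 min

Applying the 1/r² law, rate at 2.90 m:
3960 × (0.814/2.90)² = 3960 × 0.07879 = 312.0 mGy/h.
Stay time = 23.0 mGy ÷ 312.0 mGy/h = 0.07372 h = 4.423 min.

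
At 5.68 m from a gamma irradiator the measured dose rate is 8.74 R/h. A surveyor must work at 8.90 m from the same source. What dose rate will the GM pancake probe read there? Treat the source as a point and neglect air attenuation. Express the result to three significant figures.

By the inverse-square law, scaling from 5.68 m to 8.90 m:
(5.68/8.90)² = 0.4073, so 8.74 × 0.4073 = 3.560 R/h.

3.56 R/h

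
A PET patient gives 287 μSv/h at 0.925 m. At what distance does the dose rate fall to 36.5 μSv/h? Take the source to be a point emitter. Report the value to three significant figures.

2.59 m

Since intensity falls as 1/r², d₂ = d₁·√(I₁/I₂).
I₁/I₂ = 287/36.5 = 7.863, so d₂ = 0.925 × √7.863 = 2.594 m.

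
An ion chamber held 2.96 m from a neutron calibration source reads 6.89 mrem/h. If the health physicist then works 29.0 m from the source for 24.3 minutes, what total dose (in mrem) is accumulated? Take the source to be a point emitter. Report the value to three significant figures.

0.0291 mrem

By the inverse-square law, rate at 29.0 m:
6.89 × (2.96/29.0)² = 6.89 × 0.01042 = 0.07179 mrem/h.
Dose = rate × time = 0.07179 mrem/h × 0.4050 h = 0.02907 mrem.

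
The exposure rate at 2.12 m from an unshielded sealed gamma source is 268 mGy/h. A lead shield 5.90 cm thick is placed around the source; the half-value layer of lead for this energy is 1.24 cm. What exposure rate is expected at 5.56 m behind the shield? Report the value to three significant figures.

Distance alone: (2.12/5.56)² = 0.1454, so 268 × 0.1454 = 38.97 mGy/h.
Shield: 5.90/1.24 = 4.758 half-value layers → attenuation 2^(−4.758) = 0.03696.
Combined: 38.97 × 0.03696 = 1.440 mGy/h.

1.44 mGy/h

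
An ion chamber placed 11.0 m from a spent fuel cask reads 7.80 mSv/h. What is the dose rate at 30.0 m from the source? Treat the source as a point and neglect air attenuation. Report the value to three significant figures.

By the inverse-square law, scaling from 11.0 m to 30.0 m:
7.80 × (11.0/30.0)² = 7.80 × 0.1344 = 1.048 mSv/h.

1.05 mSv/h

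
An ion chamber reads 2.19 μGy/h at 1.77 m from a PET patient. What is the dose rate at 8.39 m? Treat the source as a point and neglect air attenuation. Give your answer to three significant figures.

Using I₁d₁² = I₂d₂², the rate at 8.39 m is
(1.77/8.39)² = 0.04451, so 2.19 × 0.04451 = 0.09748 μGy/h.

0.0975 μGy/h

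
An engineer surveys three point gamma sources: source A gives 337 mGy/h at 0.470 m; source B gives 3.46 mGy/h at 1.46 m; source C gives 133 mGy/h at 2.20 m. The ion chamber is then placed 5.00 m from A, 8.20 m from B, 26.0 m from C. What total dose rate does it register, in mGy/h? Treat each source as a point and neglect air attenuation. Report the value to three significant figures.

4.04 mGy/h

By superposition, sum each source's inverse-square contribution:
A: 337 × (0.470/5.00)² = 2.978 mGy/h
B: 3.46 × (1.46/8.20)² = 0.1097 mGy/h
C: 133 × (2.20/26.0)² = 0.9522 mGy/h
Total = 2.978 + 0.1097 + 0.9522 = 4.040 mGy/h.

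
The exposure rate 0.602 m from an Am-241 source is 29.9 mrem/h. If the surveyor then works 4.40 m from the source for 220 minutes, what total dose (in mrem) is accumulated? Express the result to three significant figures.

By the inverse-square law, rate at 4.40 m:
29.9 × (0.602/4.40)² = 29.9 × 0.01872 = 0.5597 mrem/h.
Dose = rate × time = 0.5597 mrem/h × 3.667 h = 2.052 mrem.

2.05 mrem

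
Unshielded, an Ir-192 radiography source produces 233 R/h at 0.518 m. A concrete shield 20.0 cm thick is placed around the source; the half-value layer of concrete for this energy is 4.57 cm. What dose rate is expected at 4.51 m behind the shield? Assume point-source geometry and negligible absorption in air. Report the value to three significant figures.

0.148 R/h

Distance alone: 233 × (0.518/4.51)² = 233 × 0.01319 = 3.073 R/h.
Shield: 20.0/4.57 = 4.376 half-value layers → attenuation 2^(−4.376) = 0.04816.
Combined: 3.073 × 0.04816 = 0.1480 R/h.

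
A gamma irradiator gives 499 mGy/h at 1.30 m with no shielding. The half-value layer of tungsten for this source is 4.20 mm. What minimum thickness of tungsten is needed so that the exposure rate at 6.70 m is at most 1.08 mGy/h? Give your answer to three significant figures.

At 6.70 m, distance alone gives (1.30/6.70)² = 0.03765, so 499 × 0.03765 = 18.79 mGy/h.
Further attenuation needed: 18.79/1.08 = 17.40.
n = log₂(17.40) = 4.121 half-value layers.
Thickness = 4.121 × 4.20 mm = 17.31 mm.

17.3 mm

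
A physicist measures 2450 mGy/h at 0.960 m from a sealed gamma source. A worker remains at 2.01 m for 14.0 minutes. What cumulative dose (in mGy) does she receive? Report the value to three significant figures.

130 mGy

Using I₁d₁² = I₂d₂², rate at 2.01 m:
2450 × (0.960/2.01)² = 2450 × 0.2281 = 558.8 mGy/h.
Dose = rate × time = 558.8 mGy/h × 0.2333 h = 130.4 mGy.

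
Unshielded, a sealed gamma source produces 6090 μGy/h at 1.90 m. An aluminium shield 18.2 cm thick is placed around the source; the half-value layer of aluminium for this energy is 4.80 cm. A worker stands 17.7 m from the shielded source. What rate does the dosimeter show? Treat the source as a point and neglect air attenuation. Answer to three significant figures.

5.07 μGy/h

Distance alone: (1.90/17.7)² = 0.01152, so 6090 × 0.01152 = 70.16 μGy/h.
Shield: 18.2/4.80 = 3.792 half-value layers → attenuation 2^(−3.792) = 0.07219.
Combined: 70.16 × 0.07219 = 5.065 μGy/h.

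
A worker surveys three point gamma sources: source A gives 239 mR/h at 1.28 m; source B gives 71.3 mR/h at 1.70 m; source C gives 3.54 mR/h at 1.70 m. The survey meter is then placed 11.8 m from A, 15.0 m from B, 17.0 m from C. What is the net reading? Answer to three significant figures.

Each source contributes Iᵢ·(dᵢ/rᵢ)²; contributions add.
A: 239 × (1.28/11.8)² = 2.812 mR/h
B: 71.3 × (1.70/15.0)² = 0.9158 mR/h
C: 3.54 × (1.70/17.0)² = 0.03540 mR/h
Total = 2.812 + 0.9158 + 0.03540 = 3.763 mR/h.

3.76 mR/h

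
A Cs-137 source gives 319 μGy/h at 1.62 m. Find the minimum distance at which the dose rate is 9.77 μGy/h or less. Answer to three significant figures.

By the inverse-square law, d₂ = d₁·√(I₁/I₂).
I₁/I₂ = 319/9.77 = 32.65, so d₂ = 1.62 × √32.65 = 9.257 m.

9.26 m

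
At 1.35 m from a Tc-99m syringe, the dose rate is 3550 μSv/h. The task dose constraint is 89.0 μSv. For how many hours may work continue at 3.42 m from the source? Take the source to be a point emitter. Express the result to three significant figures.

0.161 h

Intensity scales as (d₁/d₂)², so rate at 3.42 m:
(1.35/3.42)² = 0.1558, so 3550 × 0.1558 = 553.1 μSv/h.
Stay time = 89.0 μSv ÷ 553.1 μSv/h = 0.1609 h.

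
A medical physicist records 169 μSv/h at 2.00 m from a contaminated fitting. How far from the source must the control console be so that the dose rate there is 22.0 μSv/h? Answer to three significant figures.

By the inverse-square law, d₂ = d₁·√(I₁/I₂).
I₁/I₂ = 169/22.0 = 7.682, so d₂ = 2.00 × √7.682 = 5.543 m.

5.54 m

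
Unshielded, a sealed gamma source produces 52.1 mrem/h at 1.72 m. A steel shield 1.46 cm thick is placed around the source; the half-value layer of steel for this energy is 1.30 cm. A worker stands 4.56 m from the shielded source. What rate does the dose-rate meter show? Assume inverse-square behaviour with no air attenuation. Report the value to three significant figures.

Distance alone: (1.72/4.56)² = 0.1423, so 52.1 × 0.1423 = 7.414 mrem/h.
Shield: 1.46/1.30 = 1.123 half-value layers → attenuation 2^(−1.123) = 0.4591.
Combined: 7.414 × 0.4591 = 3.404 mrem/h.

3.40 mrem/h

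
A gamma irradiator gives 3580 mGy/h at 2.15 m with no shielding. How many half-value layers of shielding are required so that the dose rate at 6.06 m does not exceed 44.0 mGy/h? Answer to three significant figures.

3.36 half-value layers

At 6.06 m, distance alone gives (2.15/6.06)² = 0.1259, so 3580 × 0.1259 = 450.7 mGy/h.
Further attenuation needed: 450.7/44.0 = 10.24.
n = log₂(10.24) = 3.356 half-value layers.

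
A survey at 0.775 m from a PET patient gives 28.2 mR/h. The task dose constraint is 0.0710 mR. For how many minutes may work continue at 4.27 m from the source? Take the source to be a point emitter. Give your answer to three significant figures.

By the inverse-square law, rate at 4.27 m:
28.2 × (0.775/4.27)² = 28.2 × 0.03294 = 0.9289 mR/h.
Stay time = 0.0710 mR ÷ 0.9289 mR/h = 0.07643 h = 4.586 min.

4.59 min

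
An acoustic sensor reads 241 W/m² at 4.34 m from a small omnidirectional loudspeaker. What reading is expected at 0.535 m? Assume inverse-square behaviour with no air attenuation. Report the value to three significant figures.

15900 W/m²

Applying the 1/r² law, the rate at 0.535 m is
241 × (4.34/0.535)² = 241 × 65.81 = 15860 W/m².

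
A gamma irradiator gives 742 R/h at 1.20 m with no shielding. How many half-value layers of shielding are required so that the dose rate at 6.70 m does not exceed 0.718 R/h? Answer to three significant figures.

At 6.70 m, distance alone gives 742 × (1.20/6.70)² = 742 × 0.03208 = 23.80 R/h.
Further attenuation needed: 23.80/0.718 = 33.15.
n = log₂(33.15) = 5.051 half-value layers.

5.05 half-value layers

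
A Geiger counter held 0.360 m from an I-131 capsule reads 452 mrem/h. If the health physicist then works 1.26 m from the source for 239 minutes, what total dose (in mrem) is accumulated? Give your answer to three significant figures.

By the inverse-square law, rate at 1.26 m:
452 × (0.360/1.26)² = 452 × 0.08163 = 36.90 mrem/h.
Dose = rate × time = 36.90 mrem/h × 3.983 h = 147.0 mrem.

147 mrem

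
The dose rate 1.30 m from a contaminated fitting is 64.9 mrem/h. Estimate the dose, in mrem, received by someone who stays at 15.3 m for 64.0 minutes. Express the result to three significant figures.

By the inverse-square law, rate at 15.3 m:
64.9 × (1.30/15.3)² = 64.9 × 0.007219 = 0.4685 mrem/h.
Dose = rate × time = 0.4685 mrem/h × 1.067 h = 0.4999 mrem.

0.500 mrem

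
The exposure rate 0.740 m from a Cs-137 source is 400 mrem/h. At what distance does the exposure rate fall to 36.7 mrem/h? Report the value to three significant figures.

By the inverse-square law, d₂ = d₁·√(I₁/I₂).
I₁/I₂ = 400/36.7 = 10.90, so d₂ = 0.740 × √10.90 = 2.443 m.

2.44 m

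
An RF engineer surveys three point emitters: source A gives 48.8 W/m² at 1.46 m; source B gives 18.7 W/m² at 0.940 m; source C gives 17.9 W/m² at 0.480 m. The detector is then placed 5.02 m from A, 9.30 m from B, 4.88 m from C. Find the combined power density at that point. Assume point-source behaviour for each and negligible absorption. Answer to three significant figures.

By superposition, sum each source's inverse-square contribution:
A: 48.8 × (1.46/5.02)² = 4.128 W/m²
B: 18.7 × (0.940/9.30)² = 0.1910 W/m²
C: 17.9 × (0.480/4.88)² = 0.1732 W/m²
Total = 4.128 + 0.1910 + 0.1732 = 4.492 W/m².

4.49 W/m²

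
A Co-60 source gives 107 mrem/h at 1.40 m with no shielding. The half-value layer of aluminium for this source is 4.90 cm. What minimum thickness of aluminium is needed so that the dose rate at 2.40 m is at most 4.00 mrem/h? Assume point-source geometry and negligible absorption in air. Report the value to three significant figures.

15.6 cm

At 2.40 m, distance alone gives 107 × (1.40/2.40)² = 107 × 0.3403 = 36.41 mrem/h.
Further attenuation needed: 36.41/4.00 = 9.102.
n = log₂(9.102) = 3.186 half-value layers.
Thickness = 3.186 × 4.90 cm = 15.61 cm.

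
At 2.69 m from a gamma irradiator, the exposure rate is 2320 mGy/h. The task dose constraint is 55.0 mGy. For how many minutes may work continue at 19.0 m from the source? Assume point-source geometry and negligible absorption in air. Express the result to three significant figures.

Intensity scales as (d₁/d₂)², so rate at 19.0 m:
(2.69/19.0)² = 0.02004, so 2320 × 0.02004 = 46.49 mGy/h.
Stay time = 55.0 mGy ÷ 46.49 mGy/h = 1.183 h = 70.98 min.

71.0 min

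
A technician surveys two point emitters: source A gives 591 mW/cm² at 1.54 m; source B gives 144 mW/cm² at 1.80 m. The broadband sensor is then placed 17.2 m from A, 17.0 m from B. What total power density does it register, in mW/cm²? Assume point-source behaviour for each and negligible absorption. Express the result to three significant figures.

By superposition, sum each source's inverse-square contribution:
A: 591 × (1.54/17.2)² = 4.738 mW/cm²
B: 144 × (1.80/17.0)² = 1.614 mW/cm²
Total = 4.738 + 1.614 = 6.352 mW/cm².

6.35 mW/cm²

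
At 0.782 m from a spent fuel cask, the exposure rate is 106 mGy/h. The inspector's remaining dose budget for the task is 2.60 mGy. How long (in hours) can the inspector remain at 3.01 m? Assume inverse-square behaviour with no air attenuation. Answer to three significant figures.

Applying the 1/r² law, rate at 3.01 m:
(0.782/3.01)² = 0.06750, so 106 × 0.06750 = 7.155 mGy/h.
Stay time = 2.60 mGy ÷ 7.155 mGy/h = 0.3634 h.

0.363 h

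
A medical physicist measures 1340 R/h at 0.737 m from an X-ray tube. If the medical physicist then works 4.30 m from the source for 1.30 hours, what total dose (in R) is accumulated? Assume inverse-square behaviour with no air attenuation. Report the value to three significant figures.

51.2 R

Since intensity falls as 1/r², rate at 4.30 m:
1340 × (0.737/4.30)² = 1340 × 0.02938 = 39.37 R/h.
Dose = rate × time = 39.37 R/h × 1.300 h = 51.18 R.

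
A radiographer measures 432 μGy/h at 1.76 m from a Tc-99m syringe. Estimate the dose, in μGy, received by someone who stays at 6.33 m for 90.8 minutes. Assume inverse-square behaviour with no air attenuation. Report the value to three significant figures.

Using I₁d₁² = I₂d₂², rate at 6.33 m:
(1.76/6.33)² = 0.07731, so 432 × 0.07731 = 33.40 μGy/h.
Dose = rate × time = 33.40 μGy/h × 1.513 h = 50.53 μGy.

50.5 μGy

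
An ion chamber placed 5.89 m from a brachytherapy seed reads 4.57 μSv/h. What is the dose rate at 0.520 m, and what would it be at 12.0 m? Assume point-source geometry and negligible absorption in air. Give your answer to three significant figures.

By the inverse-square law,
At 0.520 m: 4.57 × (5.89/0.520)² = 4.57 × 128.3 = 586.3 μSv/h
At 12.0 m: 586.3 × (0.520/12.0)² = 586.3 × 0.001878 = 1.101 μSv/h.

586 μSv/h; 1.10 μSv/h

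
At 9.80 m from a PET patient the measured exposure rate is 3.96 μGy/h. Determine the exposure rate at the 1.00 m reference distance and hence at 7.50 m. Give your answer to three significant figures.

Intensity scales as (d₁/d₂)², so
At 1.00 m: (9.80/1.00)² = 96.04, so 3.96 × 96.04 = 380.3 μGy/h
At 7.50 m: 380.3 × (1.00/7.50)² = 380.3 × 0.01778 = 6.762 μGy/h.

380 μGy/h; 6.76 μGy/h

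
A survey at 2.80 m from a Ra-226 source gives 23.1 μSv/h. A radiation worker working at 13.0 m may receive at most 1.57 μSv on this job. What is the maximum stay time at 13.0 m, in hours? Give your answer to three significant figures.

Since intensity falls as 1/r², rate at 13.0 m:
23.1 × (2.80/13.0)² = 23.1 × 0.04639 = 1.072 μSv/h.
Stay time = 1.57 μSv ÷ 1.072 μSv/h = 1.465 h.

1.47 h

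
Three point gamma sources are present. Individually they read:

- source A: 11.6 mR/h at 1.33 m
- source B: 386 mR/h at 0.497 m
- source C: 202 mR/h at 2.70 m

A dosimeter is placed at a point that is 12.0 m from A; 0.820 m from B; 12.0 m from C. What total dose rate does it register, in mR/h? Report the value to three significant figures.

Each source contributes Iᵢ·(dᵢ/rᵢ)²; contributions add.
A: 11.6 × (1.33/12.0)² = 0.1425 mR/h
B: 386 × (0.497/0.820)² = 141.8 mR/h
C: 202 × (2.70/12.0)² = 10.23 mR/h
Total = 0.1425 + 141.8 + 10.23 = 152.2 mR/h.

152 mR/h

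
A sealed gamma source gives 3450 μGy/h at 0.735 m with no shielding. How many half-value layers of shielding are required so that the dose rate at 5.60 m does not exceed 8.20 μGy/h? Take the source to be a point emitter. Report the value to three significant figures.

At 5.60 m, distance alone gives (0.735/5.60)² = 0.01723, so 3450 × 0.01723 = 59.44 μGy/h.
Further attenuation needed: 59.44/8.20 = 7.249.
n = log₂(7.249) = 2.858 half-value layers.

2.86 half-value layers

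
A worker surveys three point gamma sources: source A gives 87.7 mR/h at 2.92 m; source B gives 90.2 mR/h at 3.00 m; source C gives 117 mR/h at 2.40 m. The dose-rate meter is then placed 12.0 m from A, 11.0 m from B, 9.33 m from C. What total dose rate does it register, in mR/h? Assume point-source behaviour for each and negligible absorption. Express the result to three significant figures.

19.6 mR/h

By superposition, sum each source's inverse-square contribution:
A: 87.7 × (2.92/12.0)² = 5.193 mR/h
B: 90.2 × (3.00/11.0)² = 6.709 mR/h
C: 117 × (2.40/9.33)² = 7.742 mR/h
Total = 5.193 + 6.709 + 7.742 = 19.64 mR/h.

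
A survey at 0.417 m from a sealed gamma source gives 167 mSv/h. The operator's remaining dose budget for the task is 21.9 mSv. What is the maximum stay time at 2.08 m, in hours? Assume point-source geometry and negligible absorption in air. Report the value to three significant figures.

3.26 h

Intensity scales as (d₁/d₂)², so rate at 2.08 m:
167 × (0.417/2.08)² = 167 × 0.04019 = 6.712 mSv/h.
Stay time = 21.9 mSv ÷ 6.712 mSv/h = 3.263 h.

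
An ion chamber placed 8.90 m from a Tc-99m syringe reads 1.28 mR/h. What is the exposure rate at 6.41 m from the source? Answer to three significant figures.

Intensity scales as (d₁/d₂)², so scaling from 8.90 m to 6.41 m:
1.28 × (8.90/6.41)² = 1.28 × 1.928 = 2.468 mR/h.

2.47 mR/h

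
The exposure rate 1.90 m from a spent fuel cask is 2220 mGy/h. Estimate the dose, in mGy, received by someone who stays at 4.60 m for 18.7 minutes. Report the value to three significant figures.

118 mGy

Applying the 1/r² law, rate at 4.60 m:
(1.90/4.60)² = 0.1706, so 2220 × 0.1706 = 378.7 mGy/h.
Dose = rate × time = 378.7 mGy/h × 0.3117 h = 118.0 mGy.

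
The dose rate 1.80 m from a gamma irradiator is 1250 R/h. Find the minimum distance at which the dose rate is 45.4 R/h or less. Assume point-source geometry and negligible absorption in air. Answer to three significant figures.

9.44 m

Using I₁d₁² = I₂d₂², d₂ = d₁·√(I₁/I₂).
I₁/I₂ = 1250/45.4 = 27.53, so d₂ = 1.80 × √27.53 = 9.444 m.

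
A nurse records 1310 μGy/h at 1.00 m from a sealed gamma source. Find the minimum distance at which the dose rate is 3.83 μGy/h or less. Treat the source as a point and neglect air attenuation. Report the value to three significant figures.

18.5 m

Since intensity falls as 1/r², d₂ = d₁·√(I₁/I₂).
I₁/I₂ = 1310/3.83 = 342.0, so d₂ = 1.00 × √342.0 = 18.49 m.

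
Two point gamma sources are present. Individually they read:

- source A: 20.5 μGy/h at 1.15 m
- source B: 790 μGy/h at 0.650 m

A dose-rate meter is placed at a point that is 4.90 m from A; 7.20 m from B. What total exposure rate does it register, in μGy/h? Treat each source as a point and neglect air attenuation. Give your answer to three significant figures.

Each source contributes Iᵢ·(dᵢ/rᵢ)²; contributions add.
A: 20.5 × (1.15/4.90)² = 1.129 μGy/h
B: 790 × (0.650/7.20)² = 6.439 μGy/h
Total = 1.129 + 6.439 = 7.568 μGy/h.

7.57 μGy/h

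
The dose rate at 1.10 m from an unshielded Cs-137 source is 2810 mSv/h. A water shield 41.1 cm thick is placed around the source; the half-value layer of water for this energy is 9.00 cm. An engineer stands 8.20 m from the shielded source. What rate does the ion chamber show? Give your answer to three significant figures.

2.13 mSv/h

Distance alone: (1.10/8.20)² = 0.01800, so 2810 × 0.01800 = 50.58 mSv/h.
Shield: 41.1/9.00 = 4.567 half-value layers → attenuation 2^(−4.567) = 0.04219.
Combined: 50.58 × 0.04219 = 2.134 mSv/h.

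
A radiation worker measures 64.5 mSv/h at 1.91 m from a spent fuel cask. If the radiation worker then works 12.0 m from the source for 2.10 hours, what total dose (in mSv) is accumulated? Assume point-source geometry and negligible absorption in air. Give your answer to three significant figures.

Since intensity falls as 1/r², rate at 12.0 m:
64.5 × (1.91/12.0)² = 64.5 × 0.02533 = 1.634 mSv/h.
Dose = rate × time = 1.634 mSv/h × 2.100 h = 3.431 mSv.

3.43 mSv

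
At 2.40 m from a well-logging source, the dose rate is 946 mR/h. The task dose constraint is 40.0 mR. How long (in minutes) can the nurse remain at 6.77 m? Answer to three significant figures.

By the inverse-square law, rate at 6.77 m:
946 × (2.40/6.77)² = 946 × 0.1257 = 118.9 mR/h.
Stay time = 40.0 mR ÷ 118.9 mR/h = 0.3364 h = 20.18 min.

20.2 min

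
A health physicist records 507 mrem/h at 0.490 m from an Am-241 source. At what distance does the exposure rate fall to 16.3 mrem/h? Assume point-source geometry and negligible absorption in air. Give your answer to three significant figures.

2.73 m

Applying the 1/r² law, d₂ = d₁·√(I₁/I₂).
I₁/I₂ = 507/16.3 = 31.10, so d₂ = 0.490 × √31.10 = 2.733 m.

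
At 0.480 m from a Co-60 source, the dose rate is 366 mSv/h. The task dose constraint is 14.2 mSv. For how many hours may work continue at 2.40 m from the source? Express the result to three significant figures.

By the inverse-square law, rate at 2.40 m:
366 × (0.480/2.40)² = 366 × 0.04000 = 14.64 mSv/h.
Stay time = 14.2 mSv ÷ 14.64 mSv/h = 0.9699 h.

0.970 h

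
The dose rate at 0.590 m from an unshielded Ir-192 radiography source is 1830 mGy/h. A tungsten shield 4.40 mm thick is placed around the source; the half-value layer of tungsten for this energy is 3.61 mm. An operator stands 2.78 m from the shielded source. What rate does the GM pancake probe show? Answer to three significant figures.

Distance alone: (0.590/2.78)² = 0.04504, so 1830 × 0.04504 = 82.42 mGy/h.
Shield: 4.40/3.61 = 1.219 half-value layers → attenuation 2^(−1.219) = 0.4296.
Combined: 82.42 × 0.4296 = 35.41 mGy/h.

35.4 mGy/h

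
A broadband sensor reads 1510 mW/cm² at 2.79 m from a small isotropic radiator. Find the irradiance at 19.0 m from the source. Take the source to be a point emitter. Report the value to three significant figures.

32.6 mW/cm²

Using I₁d₁² = I₂d₂², the rate at 19.0 m is
1510 × (2.79/19.0)² = 1510 × 0.02156 = 32.56 mW/cm².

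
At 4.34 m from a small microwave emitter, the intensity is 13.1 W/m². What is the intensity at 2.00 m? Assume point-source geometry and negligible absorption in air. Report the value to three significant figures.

Since intensity falls as 1/r², the rate at 2.00 m is
13.1 × (4.34/2.00)² = 13.1 × 4.709 = 61.69 W/m².

61.7 W/m²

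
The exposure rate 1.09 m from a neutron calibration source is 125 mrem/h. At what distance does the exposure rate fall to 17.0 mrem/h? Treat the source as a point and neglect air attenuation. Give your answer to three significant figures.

By the inverse-square law, d₂ = d₁·√(I₁/I₂).
I₁/I₂ = 125/17.0 = 7.353, so d₂ = 1.09 × √7.353 = 2.956 m.

2.96 m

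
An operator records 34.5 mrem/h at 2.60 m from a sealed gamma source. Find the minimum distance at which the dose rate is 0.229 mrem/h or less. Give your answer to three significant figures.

31.9 m

Using I₁d₁² = I₂d₂², d₂ = d₁·√(I₁/I₂).
I₁/I₂ = 34.5/0.229 = 150.7, so d₂ = 2.60 × √150.7 = 31.92 m.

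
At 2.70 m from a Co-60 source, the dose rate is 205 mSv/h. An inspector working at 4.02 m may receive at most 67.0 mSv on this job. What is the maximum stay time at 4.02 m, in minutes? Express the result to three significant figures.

Applying the 1/r² law, rate at 4.02 m:
205 × (2.70/4.02)² = 205 × 0.4511 = 92.48 mSv/h.
Stay time = 67.0 mSv ÷ 92.48 mSv/h = 0.7245 h = 43.47 min.

43.5 min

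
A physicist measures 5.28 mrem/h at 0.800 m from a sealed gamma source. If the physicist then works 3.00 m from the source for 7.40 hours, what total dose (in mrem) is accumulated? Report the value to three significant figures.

2.78 mrem

By the inverse-square law, rate at 3.00 m:
(0.800/3.00)² = 0.07111, so 5.28 × 0.07111 = 0.3755 mrem/h.
Dose = rate × time = 0.3755 mrem/h × 7.400 h = 2.779 mrem.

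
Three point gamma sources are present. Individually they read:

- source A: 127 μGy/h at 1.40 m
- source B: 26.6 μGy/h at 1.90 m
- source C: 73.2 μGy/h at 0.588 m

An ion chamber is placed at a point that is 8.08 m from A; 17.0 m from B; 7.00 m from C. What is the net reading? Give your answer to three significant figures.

By superposition, sum each source's inverse-square contribution:
A: 127 × (1.40/8.08)² = 3.813 μGy/h
B: 26.6 × (1.90/17.0)² = 0.3323 μGy/h
C: 73.2 × (0.588/7.00)² = 0.5165 μGy/h
Total = 3.813 + 0.3323 + 0.5165 = 4.662 μGy/h.

4.66 μGy/h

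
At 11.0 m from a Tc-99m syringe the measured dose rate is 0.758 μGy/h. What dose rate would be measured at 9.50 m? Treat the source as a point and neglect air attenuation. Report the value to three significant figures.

Using I₁d₁² = I₂d₂², scaling from 11.0 m to 9.50 m:
(11.0/9.50)² = 1.341, so 0.758 × 1.341 = 1.016 μGy/h.

1.02 μGy/h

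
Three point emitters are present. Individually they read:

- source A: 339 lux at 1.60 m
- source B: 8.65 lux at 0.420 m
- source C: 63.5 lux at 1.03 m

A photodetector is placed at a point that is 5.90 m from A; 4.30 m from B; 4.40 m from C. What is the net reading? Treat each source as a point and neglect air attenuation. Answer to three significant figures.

28.5 lux

Each source contributes Iᵢ·(dᵢ/rᵢ)²; contributions add.
A: 339 × (1.60/5.90)² = 24.93 lux
B: 8.65 × (0.420/4.30)² = 0.08252 lux
C: 63.5 × (1.03/4.40)² = 3.480 lux
Total = 24.93 + 0.08252 + 3.480 = 28.49 lux.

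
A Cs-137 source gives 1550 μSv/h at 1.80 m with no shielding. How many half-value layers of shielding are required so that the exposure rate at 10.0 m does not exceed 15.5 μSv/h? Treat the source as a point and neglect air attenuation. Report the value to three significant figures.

1.70 half-value layers

At 10.0 m, distance alone gives (1.80/10.0)² = 0.03240, so 1550 × 0.03240 = 50.22 μSv/h.
Further attenuation needed: 50.22/15.5 = 3.240.
n = log₂(3.240) = 1.696 half-value layers.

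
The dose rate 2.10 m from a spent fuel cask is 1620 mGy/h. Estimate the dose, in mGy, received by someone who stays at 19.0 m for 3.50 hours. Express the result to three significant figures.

69.3 mGy

Intensity scales as (d₁/d₂)², so rate at 19.0 m:
(2.10/19.0)² = 0.01222, so 1620 × 0.01222 = 19.80 mGy/h.
Dose = rate × time = 19.80 mGy/h × 3.500 h = 69.30 mGy.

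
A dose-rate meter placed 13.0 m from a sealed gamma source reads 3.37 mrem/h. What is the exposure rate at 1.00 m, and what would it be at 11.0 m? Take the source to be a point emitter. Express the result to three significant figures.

Applying the 1/r² law,
At 1.00 m: 3.37 × (13.0/1.00)² = 3.37 × 169.0 = 569.5 mrem/h
At 11.0 m: (1.00/11.0)² = 0.008264, so 569.5 × 0.008264 = 4.706 mrem/h.

570 mrem/h; 4.71 mrem/h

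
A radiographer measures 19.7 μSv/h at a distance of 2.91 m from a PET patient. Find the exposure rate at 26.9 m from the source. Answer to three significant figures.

Since intensity falls as 1/r², the rate at 26.9 m is
(2.91/26.9)² = 0.01170, so 19.7 × 0.01170 = 0.2305 μSv/h.

0.231 μSv/h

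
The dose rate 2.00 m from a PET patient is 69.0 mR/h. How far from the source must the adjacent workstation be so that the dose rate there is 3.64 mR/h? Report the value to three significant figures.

Using I₁d₁² = I₂d₂², d₂ = d₁·√(I₁/I₂).
I₁/I₂ = 69.0/3.64 = 18.96, so d₂ = 2.00 × √18.96 = 8.709 m.

8.71 m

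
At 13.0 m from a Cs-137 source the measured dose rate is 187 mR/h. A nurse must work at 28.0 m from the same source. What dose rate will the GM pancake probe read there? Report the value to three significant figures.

40.3 mR/h

Intensity scales as (d₁/d₂)², so scaling from 13.0 m to 28.0 m:
187 × (13.0/28.0)² = 187 × 0.2156 = 40.32 mR/h.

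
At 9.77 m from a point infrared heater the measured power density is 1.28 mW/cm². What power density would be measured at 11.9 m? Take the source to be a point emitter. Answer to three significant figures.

Applying the 1/r² law, scaling from 9.77 m to 11.9 m:
1.28 × (9.77/11.9)² = 1.28 × 0.6741 = 0.8628 mW/cm².

0.863 mW/cm²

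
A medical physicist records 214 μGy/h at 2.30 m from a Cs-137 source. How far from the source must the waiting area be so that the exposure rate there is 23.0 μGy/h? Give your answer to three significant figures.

By the inverse-square law, d₂ = d₁·√(I₁/I₂).
I₁/I₂ = 214/23.0 = 9.304, so d₂ = 2.30 × √9.304 = 7.016 m.

7.02 m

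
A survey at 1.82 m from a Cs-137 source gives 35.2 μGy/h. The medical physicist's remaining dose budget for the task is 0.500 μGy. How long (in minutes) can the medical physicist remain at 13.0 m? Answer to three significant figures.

Since intensity falls as 1/r², rate at 13.0 m:
(1.82/13.0)² = 0.01960, so 35.2 × 0.01960 = 0.6899 μGy/h.
Stay time = 0.500 μGy ÷ 0.6899 μGy/h = 0.7247 h = 43.48 min.

43.5 min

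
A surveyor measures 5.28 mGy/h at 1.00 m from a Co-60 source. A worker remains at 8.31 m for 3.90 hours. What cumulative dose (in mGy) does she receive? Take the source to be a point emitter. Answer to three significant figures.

0.298 mGy

Since intensity falls as 1/r², rate at 8.31 m:
(1.00/8.31)² = 0.01448, so 5.28 × 0.01448 = 0.07645 mGy/h.
Dose = rate × time = 0.07645 mGy/h × 3.900 h = 0.2982 mGy.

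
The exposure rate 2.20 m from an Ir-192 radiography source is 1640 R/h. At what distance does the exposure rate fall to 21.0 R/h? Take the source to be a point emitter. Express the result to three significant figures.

19.4 m

By the inverse-square law, d₂ = d₁·√(I₁/I₂).
I₁/I₂ = 1640/21.0 = 78.10, so d₂ = 2.20 × √78.10 = 19.44 m.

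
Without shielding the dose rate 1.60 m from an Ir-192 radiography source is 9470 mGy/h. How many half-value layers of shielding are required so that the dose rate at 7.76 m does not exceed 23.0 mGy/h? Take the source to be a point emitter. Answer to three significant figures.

4.13 half-value layers

At 7.76 m, distance alone gives (1.60/7.76)² = 0.04251, so 9470 × 0.04251 = 402.6 mGy/h.
Further attenuation needed: 402.6/23.0 = 17.50.
n = log₂(17.50) = 4.129 half-value layers.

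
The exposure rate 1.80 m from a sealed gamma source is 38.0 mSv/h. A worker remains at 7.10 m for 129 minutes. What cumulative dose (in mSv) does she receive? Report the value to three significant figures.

Intensity scales as (d₁/d₂)², so rate at 7.10 m:
(1.80/7.10)² = 0.06427, so 38.0 × 0.06427 = 2.442 mSv/h.
Dose = rate × time = 2.442 mSv/h × 2.150 h = 5.250 mSv.

5.25 mSv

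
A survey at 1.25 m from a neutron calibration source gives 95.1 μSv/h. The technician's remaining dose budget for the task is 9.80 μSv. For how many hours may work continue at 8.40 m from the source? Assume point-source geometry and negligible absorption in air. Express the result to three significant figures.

4.65 h

Using I₁d₁² = I₂d₂², rate at 8.40 m:
(1.25/8.40)² = 0.02214, so 95.1 × 0.02214 = 2.106 μSv/h.
Stay time = 9.80 μSv ÷ 2.106 μSv/h = 4.653 h.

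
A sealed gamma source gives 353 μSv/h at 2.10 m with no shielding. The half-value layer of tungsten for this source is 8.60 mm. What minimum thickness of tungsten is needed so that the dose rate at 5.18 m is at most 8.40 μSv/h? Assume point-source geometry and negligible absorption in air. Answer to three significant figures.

At 5.18 m, distance alone gives 353 × (2.10/5.18)² = 353 × 0.1644 = 58.03 μSv/h.
Further attenuation needed: 58.03/8.40 = 6.908.
n = log₂(6.908) = 2.788 half-value layers.
Thickness = 2.788 × 8.60 mm = 23.98 mm.

24.0 mm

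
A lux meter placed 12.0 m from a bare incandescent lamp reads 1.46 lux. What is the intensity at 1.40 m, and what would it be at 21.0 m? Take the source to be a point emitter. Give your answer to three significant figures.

107 lux; 0.477 lux

By the inverse-square law,
At 1.40 m: (12.0/1.40)² = 73.47, so 1.46 × 73.47 = 107.3 lux
At 21.0 m: 107.3 × (1.40/21.0)² = 107.3 × 0.004444 = 0.4768 lux.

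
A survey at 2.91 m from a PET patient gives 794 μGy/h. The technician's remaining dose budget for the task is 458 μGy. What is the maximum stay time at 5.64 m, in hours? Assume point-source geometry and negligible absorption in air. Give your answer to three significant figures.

2.17 h

Intensity scales as (d₁/d₂)², so rate at 5.64 m:
(2.91/5.64)² = 0.2662, so 794 × 0.2662 = 211.4 μGy/h.
Stay time = 458 μGy ÷ 211.4 μGy/h = 2.167 h.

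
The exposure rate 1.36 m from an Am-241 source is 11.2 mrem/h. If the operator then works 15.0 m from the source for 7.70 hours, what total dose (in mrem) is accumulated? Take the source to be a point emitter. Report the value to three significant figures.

Applying the 1/r² law, rate at 15.0 m:
11.2 × (1.36/15.0)² = 11.2 × 0.008220 = 0.09206 mrem/h.
Dose = rate × time = 0.09206 mrem/h × 7.700 h = 0.7089 mrem.

0.709 mrem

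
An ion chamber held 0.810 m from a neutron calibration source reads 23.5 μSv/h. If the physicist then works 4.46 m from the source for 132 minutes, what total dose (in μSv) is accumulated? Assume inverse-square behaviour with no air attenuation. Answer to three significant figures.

Intensity scales as (d₁/d₂)², so rate at 4.46 m:
23.5 × (0.810/4.46)² = 23.5 × 0.03298 = 0.7750 μSv/h.
Dose = rate × time = 0.7750 μSv/h × 2.200 h = 1.705 μSv.

1.71 μSv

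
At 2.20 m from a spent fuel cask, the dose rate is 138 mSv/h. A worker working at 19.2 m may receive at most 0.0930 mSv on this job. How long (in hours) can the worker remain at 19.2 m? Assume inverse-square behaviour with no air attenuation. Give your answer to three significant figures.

Applying the 1/r² law, rate at 19.2 m:
138 × (2.20/19.2)² = 138 × 0.01313 = 1.812 mSv/h.
Stay time = 0.0930 mSv ÷ 1.812 mSv/h = 0.05132 h.

0.0513 h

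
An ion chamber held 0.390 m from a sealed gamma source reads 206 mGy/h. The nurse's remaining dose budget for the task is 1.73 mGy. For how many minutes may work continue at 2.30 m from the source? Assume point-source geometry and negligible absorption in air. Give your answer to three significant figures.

Since intensity falls as 1/r², rate at 2.30 m:
(0.390/2.30)² = 0.02875, so 206 × 0.02875 = 5.923 mGy/h.
Stay time = 1.73 mGy ÷ 5.923 mGy/h = 0.2921 h = 17.53 min.

17.5 min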